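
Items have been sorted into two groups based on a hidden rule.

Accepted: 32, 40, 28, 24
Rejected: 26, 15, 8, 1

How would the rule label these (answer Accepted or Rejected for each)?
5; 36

Rejected, Accepted

Every 'Accepted' example satisfies: multiple of 4 AND at least 15. None of the 'Rejected' examples do.
5: 5 = 4·1 + 1, 5 < 15, does not fit → Rejected.
36: 36 = 4·9, 36 ≥ 15, satisfies this → Accepted.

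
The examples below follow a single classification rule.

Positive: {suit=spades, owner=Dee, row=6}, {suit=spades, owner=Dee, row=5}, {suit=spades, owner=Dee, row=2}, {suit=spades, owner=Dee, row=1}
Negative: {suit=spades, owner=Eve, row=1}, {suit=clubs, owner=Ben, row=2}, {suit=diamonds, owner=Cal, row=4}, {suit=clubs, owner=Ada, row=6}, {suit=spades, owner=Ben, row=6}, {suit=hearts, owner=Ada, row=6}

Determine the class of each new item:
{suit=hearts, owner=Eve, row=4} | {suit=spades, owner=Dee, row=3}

All 'Positive' examples share one property — owner is Dee — and every 'Negative' example lacks it.

Negative, Positive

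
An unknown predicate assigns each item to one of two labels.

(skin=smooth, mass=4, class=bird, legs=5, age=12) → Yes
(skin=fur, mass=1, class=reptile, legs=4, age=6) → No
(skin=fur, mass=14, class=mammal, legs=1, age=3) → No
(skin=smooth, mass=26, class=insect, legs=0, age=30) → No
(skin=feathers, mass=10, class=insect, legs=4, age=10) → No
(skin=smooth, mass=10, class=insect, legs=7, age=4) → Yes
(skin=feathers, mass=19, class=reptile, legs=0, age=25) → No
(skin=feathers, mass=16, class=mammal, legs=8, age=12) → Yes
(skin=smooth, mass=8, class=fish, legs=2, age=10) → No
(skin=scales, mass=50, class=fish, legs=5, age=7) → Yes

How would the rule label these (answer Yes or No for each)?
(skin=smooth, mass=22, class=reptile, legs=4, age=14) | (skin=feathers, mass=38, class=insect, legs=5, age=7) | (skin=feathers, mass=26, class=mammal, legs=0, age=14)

A rule that fits every label: legs ≥ 5 — true of each 'Yes' example, false of each 'No' one.

No, Yes, No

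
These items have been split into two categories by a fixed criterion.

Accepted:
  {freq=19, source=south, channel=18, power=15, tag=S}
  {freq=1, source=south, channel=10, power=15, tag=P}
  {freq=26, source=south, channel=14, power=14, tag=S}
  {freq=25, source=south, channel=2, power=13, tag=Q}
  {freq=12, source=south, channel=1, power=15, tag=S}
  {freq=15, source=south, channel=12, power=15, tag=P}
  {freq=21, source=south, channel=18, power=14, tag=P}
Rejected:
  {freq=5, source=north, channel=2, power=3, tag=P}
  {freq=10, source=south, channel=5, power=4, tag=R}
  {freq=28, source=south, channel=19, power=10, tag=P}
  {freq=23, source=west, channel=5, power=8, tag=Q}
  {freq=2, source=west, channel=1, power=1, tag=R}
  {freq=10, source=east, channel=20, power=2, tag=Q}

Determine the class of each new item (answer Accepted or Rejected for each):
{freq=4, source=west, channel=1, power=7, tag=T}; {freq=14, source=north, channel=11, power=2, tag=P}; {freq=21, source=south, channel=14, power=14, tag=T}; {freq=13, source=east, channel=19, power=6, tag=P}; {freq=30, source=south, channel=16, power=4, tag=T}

Rejected, Rejected, Accepted, Rejected, Rejected

Rule: power ≥ 13. This holds for each 'Accepted' example and fails for each 'Rejected' one.
{freq=4, source=west, channel=1, power=7, tag=T} → power = 7 → Rejected.
{freq=14, source=north, channel=11, power=2, tag=P} → power = 2 → Rejected.
{freq=21, source=south, channel=14, power=14, tag=T} → power = 14 → Accepted.
{freq=13, source=east, channel=19, power=6, tag=P} → power = 6 → Rejected.
{freq=30, source=south, channel=16, power=4, tag=T} → power = 4 → Rejected.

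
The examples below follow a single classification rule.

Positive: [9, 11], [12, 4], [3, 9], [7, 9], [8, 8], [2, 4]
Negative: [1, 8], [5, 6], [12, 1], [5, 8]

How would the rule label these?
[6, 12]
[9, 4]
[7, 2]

Positive, Negative, Negative

Rule: sum is even. This holds for each 'Positive' example and fails for each 'Negative' one.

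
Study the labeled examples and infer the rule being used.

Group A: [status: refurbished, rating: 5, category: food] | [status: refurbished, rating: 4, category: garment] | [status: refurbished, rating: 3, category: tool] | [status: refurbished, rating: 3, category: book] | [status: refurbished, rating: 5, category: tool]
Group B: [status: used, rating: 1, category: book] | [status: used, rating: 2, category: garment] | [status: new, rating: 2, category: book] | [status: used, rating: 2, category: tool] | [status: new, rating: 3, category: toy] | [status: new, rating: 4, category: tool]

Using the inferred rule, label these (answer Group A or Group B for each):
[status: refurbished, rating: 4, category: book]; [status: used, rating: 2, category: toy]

The common property of the 'Group A' items is: status is refurbished. No 'Group B' item has it.

Group A, Group B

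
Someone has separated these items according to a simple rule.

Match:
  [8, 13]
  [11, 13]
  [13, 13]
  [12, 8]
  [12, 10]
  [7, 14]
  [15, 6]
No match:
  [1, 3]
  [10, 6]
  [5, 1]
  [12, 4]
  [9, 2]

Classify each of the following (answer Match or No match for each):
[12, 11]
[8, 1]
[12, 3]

The distinguishing property — sum ≥ 20 — holds for all the 'Match' cases and none of the 'No match' cases.
[12, 11]: 12+11 = 23 — matches, so Match. [8, 1]: 8+1 = 9 — doesn't qualify, so No match. [12, 3]: 12+3 = 15 — doesn't qualify, so No match.

Match, No match, No match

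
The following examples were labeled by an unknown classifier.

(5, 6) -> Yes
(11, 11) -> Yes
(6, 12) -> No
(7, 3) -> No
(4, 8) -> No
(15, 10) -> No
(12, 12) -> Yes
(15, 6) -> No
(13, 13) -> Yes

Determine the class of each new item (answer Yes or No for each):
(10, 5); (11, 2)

No, No

The common property of the 'Yes' items is: |first − second| ≤ 1. No 'No' item has it.
(10, 5): No (|10−5| = 5). (11, 2): No (|11−2| = 9).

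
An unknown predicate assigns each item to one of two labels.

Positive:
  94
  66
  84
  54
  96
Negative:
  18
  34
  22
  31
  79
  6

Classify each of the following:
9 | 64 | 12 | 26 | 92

The simplest hypothesis consistent with all the labels is: even AND at least 54.

Negative, Positive, Negative, Negative, Positive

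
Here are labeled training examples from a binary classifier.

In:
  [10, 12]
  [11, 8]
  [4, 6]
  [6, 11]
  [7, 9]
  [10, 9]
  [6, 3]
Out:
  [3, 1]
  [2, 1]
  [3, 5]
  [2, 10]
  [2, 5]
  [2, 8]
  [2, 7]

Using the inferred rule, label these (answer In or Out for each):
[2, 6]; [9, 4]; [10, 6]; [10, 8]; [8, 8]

Out, In, In, In, In

The classifier is using: first ≥ 4.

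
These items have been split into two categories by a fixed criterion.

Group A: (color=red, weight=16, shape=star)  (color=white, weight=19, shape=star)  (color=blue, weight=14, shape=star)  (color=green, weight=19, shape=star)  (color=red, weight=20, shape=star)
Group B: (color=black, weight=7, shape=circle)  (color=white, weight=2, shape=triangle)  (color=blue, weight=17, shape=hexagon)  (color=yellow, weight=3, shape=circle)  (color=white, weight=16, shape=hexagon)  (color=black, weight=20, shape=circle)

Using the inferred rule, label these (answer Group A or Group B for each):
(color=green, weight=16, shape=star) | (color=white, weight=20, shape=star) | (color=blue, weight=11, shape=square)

Group A, Group A, Group B

The common property of the 'Group A' items is: shape is star. No 'Group B' item has it.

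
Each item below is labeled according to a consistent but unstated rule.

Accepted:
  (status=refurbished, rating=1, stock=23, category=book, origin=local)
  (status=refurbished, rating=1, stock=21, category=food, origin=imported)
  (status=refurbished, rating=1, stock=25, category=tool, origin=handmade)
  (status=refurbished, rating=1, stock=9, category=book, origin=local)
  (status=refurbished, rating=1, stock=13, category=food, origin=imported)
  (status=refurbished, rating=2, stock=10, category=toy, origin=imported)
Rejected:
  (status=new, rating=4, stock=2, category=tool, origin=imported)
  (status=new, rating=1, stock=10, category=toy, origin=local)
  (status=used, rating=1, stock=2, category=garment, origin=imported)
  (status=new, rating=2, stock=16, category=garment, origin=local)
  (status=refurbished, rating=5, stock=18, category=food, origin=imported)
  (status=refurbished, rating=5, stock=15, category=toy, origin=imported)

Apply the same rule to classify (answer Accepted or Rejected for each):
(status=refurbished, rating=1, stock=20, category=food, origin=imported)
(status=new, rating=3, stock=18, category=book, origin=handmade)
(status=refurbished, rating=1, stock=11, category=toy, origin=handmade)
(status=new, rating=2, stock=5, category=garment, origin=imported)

Every 'Accepted' example satisfies: status is refurbished AND rating ≤ 2. None of the 'Rejected' examples do.
(status=refurbished, rating=1, stock=20, category=food, origin=imported): status is refurbished, rating = 1, has this property → Accepted.
(status=new, rating=3, stock=18, category=book, origin=handmade): status is new, rating = 3, does not fit → Rejected.
(status=refurbished, rating=1, stock=11, category=toy, origin=handmade): status is refurbished, rating = 1, has this property → Accepted.
(status=new, rating=2, stock=5, category=garment, origin=imported): status is new, rating = 2, does not fit → Rejected.

Accepted, Rejected, Accepted, Rejected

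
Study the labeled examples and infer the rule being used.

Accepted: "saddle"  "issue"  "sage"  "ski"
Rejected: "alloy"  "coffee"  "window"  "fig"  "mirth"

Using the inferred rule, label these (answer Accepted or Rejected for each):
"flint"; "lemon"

Rejected, Rejected

Looking at the examples, the only property every 'Accepted' case has and every 'Rejected' case lacks is: contains 's'.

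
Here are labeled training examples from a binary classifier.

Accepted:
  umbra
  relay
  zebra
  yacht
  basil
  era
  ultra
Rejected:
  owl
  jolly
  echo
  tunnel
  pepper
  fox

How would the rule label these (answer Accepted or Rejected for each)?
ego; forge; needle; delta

'Accepted' ⟺ contains 'a'.

Rejected, Rejected, Rejected, Accepted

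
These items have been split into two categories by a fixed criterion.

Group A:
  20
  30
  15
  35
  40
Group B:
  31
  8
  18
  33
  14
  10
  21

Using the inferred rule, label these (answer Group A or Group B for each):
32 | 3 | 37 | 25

All 'Group A' examples share one property — multiple of 5 AND at least 14 — and every 'Group B' example lacks it.

Group B, Group B, Group B, Group A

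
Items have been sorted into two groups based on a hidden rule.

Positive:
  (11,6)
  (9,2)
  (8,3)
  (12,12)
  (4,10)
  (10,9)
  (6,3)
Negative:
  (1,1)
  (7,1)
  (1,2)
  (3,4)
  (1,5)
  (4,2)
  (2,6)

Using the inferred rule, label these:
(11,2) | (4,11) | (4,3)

Positive, Positive, Negative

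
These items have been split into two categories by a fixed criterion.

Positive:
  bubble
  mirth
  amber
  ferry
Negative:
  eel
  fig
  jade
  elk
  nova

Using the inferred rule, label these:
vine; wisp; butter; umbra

A rule that fits every label: length ≥ 5 — true of each 'Positive' example, false of each 'Negative' one.
vine: Negative (length 4).
wisp: Negative (length 4).
butter: Positive (length 6).
umbra: Positive (length 5).

Negative, Negative, Positive, Positive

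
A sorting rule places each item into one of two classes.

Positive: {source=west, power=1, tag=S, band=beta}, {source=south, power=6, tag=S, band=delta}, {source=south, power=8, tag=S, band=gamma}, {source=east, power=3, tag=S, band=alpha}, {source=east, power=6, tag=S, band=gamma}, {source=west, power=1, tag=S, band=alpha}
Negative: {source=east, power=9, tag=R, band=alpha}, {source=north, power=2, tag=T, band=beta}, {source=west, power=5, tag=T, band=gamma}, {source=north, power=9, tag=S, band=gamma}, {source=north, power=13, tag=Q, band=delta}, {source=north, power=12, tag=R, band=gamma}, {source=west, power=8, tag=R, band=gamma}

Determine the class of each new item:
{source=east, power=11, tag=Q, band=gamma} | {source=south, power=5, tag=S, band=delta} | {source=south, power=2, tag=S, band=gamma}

The simplest hypothesis consistent with all the labels is: tag is S AND power ≤ 8.
{source=east, power=11, tag=Q, band=gamma} → tag is Q, power = 11 → Negative. {source=south, power=5, tag=S, band=delta} → tag is S, power = 5 → Positive. {source=south, power=2, tag=S, band=gamma} → tag is S, power = 2 → Positive.

Negative, Positive, Positive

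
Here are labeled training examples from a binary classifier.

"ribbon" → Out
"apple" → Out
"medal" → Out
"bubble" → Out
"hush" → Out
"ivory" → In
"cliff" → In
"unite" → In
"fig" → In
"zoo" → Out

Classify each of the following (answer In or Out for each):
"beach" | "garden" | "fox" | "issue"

A rule that fits every label: odd length AND contains 'i' — true of each 'In' example, false of each 'Out' one.
"beach": length 5, no 'i', doesn't qualify → Out. "garden": length 6, no 'i', doesn't qualify → Out. "fox": length 3, no 'i', doesn't qualify → Out. "issue": length 5, has 'i', passes → In.

Out, Out, Out, In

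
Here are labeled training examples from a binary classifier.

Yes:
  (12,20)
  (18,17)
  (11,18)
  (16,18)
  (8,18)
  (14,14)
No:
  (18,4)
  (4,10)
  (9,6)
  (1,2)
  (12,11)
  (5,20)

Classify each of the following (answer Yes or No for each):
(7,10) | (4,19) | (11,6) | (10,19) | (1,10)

One predicate separates the groups cleanly: sum ≥ 26.

No, No, No, Yes, No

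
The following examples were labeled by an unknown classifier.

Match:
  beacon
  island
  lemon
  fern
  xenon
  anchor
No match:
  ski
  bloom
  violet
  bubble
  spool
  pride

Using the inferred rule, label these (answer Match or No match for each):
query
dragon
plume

No match, Match, No match

All 'Match' examples share one property — contains 'n' — and every 'No match' example lacks it.
query: no 'n' — does not satisfy this, so No match.
dragon: has 'n' — meets the rule, so Match.
plume: no 'n' — does not satisfy this, so No match.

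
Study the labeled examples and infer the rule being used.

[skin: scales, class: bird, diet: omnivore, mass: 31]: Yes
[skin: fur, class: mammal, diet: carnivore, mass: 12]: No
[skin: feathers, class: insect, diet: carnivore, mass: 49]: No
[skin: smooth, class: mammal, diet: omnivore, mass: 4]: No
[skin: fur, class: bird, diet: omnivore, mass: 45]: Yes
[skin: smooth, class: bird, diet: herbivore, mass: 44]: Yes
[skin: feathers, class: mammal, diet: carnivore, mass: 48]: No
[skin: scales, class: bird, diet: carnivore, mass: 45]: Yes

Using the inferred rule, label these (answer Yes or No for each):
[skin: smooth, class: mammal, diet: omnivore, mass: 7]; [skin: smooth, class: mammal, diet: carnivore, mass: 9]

No, No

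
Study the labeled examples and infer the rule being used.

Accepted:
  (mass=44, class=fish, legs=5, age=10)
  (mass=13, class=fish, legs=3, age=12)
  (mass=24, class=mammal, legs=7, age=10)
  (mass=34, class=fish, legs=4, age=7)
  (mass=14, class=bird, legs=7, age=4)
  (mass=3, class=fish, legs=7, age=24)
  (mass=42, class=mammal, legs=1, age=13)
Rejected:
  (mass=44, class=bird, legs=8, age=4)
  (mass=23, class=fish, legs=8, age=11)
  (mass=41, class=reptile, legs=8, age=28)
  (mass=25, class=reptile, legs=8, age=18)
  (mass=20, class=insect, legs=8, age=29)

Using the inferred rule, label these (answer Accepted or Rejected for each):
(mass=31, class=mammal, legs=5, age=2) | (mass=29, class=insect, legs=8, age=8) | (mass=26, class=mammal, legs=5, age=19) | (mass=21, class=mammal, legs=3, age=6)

Rule: legs ≤ 7. This holds for each 'Accepted' example and fails for each 'Rejected' one.
(mass=31, class=mammal, legs=5, age=2): legs = 5 — fits, so Accepted.
(mass=29, class=insect, legs=8, age=8): legs = 8 — fails the rule, so Rejected.
(mass=26, class=mammal, legs=5, age=19): legs = 5 — fits, so Accepted.
(mass=21, class=mammal, legs=3, age=6): legs = 3 — fits, so Accepted.

Accepted, Rejected, Accepted, Accepted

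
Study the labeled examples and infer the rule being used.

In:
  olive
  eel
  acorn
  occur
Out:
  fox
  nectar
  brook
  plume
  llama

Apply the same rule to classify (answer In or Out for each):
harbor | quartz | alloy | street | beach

Looking at the examples, the only property every 'In' case has and every 'Out' case lacks is: starts with a vowel.
harbor → starts with 'h' → Out.
quartz → starts with 'q' → Out.
alloy → starts with 'a' → In.
street → starts with 's' → Out.
beach → starts with 'b' → Out.

Out, Out, In, Out, Out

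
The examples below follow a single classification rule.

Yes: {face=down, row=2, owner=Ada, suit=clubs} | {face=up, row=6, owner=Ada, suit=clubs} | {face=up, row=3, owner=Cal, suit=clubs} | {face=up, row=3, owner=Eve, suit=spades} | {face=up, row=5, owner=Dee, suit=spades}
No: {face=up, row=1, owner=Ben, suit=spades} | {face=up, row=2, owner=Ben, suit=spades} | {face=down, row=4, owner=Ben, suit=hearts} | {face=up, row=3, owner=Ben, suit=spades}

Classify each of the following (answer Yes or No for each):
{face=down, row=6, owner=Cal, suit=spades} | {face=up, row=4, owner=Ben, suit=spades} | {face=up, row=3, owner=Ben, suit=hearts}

Yes, No, No

All 'Yes' examples share one property — owner is not Ben — and every 'No' example lacks it.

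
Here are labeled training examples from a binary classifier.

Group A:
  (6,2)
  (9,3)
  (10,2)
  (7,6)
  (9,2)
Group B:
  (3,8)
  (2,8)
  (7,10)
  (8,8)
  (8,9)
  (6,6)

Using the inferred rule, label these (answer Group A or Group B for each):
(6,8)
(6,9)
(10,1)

Group B, Group B, Group A

Comparing the two groups points to one rule — first > second.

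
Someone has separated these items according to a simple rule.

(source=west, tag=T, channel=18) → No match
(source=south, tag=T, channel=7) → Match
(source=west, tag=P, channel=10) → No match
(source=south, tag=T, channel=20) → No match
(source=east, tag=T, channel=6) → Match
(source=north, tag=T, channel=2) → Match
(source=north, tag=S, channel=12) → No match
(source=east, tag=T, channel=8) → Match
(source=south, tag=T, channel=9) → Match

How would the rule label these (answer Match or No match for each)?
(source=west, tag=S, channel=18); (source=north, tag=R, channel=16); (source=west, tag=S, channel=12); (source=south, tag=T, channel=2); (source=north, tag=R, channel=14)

No match, No match, No match, Match, No match

'Match' ⟺ channel ≤ 9.
(source=west, tag=S, channel=18) → channel = 18 → No match.
(source=north, tag=R, channel=16) → channel = 16 → No match.
(source=west, tag=S, channel=12) → channel = 12 → No match.
(source=south, tag=T, channel=2) → channel = 2 → Match.
(source=north, tag=R, channel=14) → channel = 14 → No match.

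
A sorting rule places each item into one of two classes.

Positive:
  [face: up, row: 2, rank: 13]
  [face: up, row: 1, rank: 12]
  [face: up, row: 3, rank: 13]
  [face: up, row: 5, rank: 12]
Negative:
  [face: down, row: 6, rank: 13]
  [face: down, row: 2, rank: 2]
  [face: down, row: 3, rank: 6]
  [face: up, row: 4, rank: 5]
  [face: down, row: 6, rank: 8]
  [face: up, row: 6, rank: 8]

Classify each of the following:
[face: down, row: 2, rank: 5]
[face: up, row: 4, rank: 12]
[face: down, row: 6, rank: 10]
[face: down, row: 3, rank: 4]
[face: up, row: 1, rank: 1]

The distinguishing property — face is up AND rank ≥ 12 — holds for all the 'Positive' cases and none of the 'Negative' cases.
[face: down, row: 2, rank: 5]: Negative (face is down, rank = 5). [face: up, row: 4, rank: 12]: Positive (face is up, rank = 12). [face: down, row: 6, rank: 10]: Negative (face is down, rank = 10). [face: down, row: 3, rank: 4]: Negative (face is down, rank = 4). [face: up, row: 1, rank: 1]: Negative (face is up, rank = 1).

Negative, Positive, Negative, Negative, Negative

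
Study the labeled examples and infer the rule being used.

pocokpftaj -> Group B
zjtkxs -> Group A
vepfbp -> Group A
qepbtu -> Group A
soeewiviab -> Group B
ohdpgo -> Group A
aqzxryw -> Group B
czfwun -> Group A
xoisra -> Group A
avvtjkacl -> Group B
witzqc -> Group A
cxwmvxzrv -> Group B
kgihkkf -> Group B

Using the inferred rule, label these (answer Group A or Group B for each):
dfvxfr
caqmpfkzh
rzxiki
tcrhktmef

The distinguishing property — length 6 — holds for all the 'Group A' cases and none of the 'Group B' cases.
dfvxfr: Group A (length 6).
caqmpfkzh: Group B (length 9).
rzxiki: Group A (length 6).
tcrhktmef: Group B (length 9).

Group A, Group B, Group A, Group B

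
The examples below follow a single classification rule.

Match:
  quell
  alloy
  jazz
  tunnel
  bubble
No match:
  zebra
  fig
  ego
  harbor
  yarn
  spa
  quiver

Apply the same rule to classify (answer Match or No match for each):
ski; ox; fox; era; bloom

A rule that fits every label: has a double letter — true of each 'Match' example, false of each 'No match' one.
ski: No match (no doubled letter). ox: No match (no doubled letter). fox: No match (no doubled letter). era: No match (no doubled letter). bloom: Match ('oo' doubled).

No match, No match, No match, No match, Match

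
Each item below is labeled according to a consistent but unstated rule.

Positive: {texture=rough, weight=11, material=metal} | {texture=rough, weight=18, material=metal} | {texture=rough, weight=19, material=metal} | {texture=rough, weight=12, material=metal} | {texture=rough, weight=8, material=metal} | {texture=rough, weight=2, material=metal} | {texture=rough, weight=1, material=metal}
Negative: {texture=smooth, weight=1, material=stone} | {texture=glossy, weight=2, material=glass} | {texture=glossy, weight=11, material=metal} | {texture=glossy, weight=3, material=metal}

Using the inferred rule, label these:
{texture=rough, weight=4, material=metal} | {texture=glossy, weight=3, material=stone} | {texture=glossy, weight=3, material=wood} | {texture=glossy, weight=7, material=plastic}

The classifier is using: texture is rough.
Positive: {texture=rough, weight=4, material=metal}, since texture is rough. Negative: {texture=glossy, weight=3, material=stone}, since texture is glossy. Negative: {texture=glossy, weight=3, material=wood}, since texture is glossy. Negative: {texture=glossy, weight=7, material=plastic}, since texture is glossy.

Positive, Negative, Negative, Negative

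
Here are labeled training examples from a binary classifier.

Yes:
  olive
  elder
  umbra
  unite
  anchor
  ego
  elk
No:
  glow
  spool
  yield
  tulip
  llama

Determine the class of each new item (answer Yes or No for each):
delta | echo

No, Yes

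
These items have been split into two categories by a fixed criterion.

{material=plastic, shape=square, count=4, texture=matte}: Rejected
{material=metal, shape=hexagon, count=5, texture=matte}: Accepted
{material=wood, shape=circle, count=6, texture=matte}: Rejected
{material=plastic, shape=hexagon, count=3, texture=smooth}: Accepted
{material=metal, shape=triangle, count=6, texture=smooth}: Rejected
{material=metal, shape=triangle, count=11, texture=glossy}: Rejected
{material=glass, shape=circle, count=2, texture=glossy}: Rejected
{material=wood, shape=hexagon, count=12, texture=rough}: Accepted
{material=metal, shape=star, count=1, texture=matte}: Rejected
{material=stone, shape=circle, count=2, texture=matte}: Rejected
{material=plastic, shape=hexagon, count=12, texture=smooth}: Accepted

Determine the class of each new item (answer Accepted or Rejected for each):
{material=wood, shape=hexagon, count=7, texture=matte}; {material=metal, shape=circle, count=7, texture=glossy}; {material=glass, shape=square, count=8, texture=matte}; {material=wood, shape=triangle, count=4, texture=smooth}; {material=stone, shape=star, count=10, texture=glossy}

Accepted, Rejected, Rejected, Rejected, Rejected

The common property of the 'Accepted' items is: shape is hexagon. No 'Rejected' item has it.
{material=wood, shape=hexagon, count=7, texture=matte}: Accepted (shape is hexagon). {material=metal, shape=circle, count=7, texture=glossy}: Rejected (shape is circle). {material=glass, shape=square, count=8, texture=matte}: Rejected (shape is square). {material=wood, shape=triangle, count=4, texture=smooth}: Rejected (shape is triangle). {material=stone, shape=star, count=10, texture=glossy}: Rejected (shape is star).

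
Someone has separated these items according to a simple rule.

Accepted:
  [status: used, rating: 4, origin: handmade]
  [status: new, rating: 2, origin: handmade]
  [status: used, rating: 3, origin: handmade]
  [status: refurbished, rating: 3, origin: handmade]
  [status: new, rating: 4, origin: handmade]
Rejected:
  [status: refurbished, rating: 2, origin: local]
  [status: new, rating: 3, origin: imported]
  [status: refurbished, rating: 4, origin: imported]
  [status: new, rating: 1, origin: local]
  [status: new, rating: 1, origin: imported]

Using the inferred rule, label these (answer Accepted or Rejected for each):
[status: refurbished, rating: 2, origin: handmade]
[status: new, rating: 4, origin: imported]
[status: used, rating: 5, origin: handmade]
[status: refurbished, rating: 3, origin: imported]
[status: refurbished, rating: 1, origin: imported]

Checking candidate rules against both groups, what survives is: origin is handmade.
[status: refurbished, rating: 2, origin: handmade]: Accepted (origin is handmade). [status: new, rating: 4, origin: imported]: Rejected (origin is imported). [status: used, rating: 5, origin: handmade]: Accepted (origin is handmade). [status: refurbished, rating: 3, origin: imported]: Rejected (origin is imported). [status: refurbished, rating: 1, origin: imported]: Rejected (origin is imported).

Accepted, Rejected, Accepted, Rejected, Rejected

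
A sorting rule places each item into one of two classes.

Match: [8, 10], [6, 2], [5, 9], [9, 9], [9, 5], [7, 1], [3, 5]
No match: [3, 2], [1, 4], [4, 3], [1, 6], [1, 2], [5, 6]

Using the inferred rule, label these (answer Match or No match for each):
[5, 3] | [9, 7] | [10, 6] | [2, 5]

The classifier is using: sum is even.

Match, Match, Match, No match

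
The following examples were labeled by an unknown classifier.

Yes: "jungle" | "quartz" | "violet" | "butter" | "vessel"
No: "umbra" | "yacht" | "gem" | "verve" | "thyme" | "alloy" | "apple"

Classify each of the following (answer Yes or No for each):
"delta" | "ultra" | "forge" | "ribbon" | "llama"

All 'Yes' examples share one property — even length — and every 'No' example lacks it.
"delta" — length 5, hence No. "ultra" — length 5, hence No. "forge" — length 5, hence No. "ribbon" — length 6, hence Yes. "llama" — length 5, hence No.

No, No, No, Yes, No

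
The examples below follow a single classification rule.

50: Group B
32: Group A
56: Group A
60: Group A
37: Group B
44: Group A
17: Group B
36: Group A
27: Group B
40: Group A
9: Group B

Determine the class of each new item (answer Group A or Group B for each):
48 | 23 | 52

Group A, Group B, Group A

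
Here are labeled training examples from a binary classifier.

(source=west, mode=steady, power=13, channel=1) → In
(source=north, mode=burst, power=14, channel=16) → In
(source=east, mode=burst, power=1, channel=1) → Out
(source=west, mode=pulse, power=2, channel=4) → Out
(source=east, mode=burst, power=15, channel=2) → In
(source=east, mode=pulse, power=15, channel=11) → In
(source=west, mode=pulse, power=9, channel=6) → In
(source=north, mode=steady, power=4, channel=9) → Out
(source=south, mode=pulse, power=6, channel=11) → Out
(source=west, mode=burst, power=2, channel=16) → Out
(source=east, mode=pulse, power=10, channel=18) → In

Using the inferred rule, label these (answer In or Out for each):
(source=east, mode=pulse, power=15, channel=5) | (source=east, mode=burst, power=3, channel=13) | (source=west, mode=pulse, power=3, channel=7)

Rule: power ≥ 9. This holds for each 'In' example and fails for each 'Out' one.
(source=east, mode=pulse, power=15, channel=5): power = 15, checks out → In.
(source=east, mode=burst, power=3, channel=13): power = 3, fails this test → Out.
(source=west, mode=pulse, power=3, channel=7): power = 3, fails this test → Out.

In, Out, Out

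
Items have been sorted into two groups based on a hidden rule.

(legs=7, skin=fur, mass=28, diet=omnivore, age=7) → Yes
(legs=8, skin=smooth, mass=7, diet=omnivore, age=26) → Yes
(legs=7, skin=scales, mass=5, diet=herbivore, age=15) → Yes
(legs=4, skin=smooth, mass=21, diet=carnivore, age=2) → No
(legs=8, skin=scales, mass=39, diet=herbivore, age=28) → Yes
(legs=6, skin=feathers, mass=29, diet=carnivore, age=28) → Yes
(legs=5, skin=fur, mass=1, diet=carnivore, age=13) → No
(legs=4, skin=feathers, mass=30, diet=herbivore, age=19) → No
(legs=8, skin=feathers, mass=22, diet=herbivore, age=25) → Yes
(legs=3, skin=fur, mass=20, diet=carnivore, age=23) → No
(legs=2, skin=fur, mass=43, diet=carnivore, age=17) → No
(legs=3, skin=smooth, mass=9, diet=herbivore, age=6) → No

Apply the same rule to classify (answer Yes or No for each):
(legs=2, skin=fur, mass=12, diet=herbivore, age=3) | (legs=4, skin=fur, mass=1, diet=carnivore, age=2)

The rule appears to be: legs ≥ 6.

No, No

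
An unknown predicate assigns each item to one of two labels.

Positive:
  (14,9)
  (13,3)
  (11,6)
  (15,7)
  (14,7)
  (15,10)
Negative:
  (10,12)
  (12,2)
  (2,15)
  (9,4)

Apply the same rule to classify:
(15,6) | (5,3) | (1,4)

'Positive' ⟺ first > second AND sum ≥ 16.
(15,6): 15 > 6, 15+6 = 21 — matches, so Positive.
(5,3): 5 > 3, 5+3 = 8 — doesn't qualify, so Negative.
(1,4): 1 < 4, 1+4 = 5 — doesn't qualify, so Negative.

Positive, Negative, Negative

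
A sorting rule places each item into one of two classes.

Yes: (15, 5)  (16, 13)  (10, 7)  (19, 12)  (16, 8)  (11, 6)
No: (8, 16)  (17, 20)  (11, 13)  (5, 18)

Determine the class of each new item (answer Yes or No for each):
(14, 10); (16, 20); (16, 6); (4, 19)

The pattern is that an item is 'Yes' exactly when: first > second.
(14, 10): 14 > 10, checks out → Yes. (16, 20): 16 < 20, fails this test → No. (16, 6): 16 > 6, checks out → Yes. (4, 19): 4 < 19, fails this test → No.

Yes, No, Yes, No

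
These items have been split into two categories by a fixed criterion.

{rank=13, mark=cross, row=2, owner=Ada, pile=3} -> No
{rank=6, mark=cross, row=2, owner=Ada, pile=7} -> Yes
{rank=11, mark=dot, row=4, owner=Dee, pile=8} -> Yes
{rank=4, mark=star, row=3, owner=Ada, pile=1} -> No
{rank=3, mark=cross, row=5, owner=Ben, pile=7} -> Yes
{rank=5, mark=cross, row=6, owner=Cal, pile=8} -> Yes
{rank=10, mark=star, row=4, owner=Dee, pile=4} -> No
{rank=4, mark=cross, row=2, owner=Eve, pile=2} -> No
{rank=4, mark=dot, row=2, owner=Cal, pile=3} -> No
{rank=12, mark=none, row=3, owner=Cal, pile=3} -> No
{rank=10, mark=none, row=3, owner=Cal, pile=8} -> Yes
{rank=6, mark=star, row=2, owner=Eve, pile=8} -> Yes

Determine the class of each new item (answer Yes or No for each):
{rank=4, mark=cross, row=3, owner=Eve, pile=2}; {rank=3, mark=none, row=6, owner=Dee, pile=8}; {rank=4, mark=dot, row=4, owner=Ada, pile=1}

No, Yes, No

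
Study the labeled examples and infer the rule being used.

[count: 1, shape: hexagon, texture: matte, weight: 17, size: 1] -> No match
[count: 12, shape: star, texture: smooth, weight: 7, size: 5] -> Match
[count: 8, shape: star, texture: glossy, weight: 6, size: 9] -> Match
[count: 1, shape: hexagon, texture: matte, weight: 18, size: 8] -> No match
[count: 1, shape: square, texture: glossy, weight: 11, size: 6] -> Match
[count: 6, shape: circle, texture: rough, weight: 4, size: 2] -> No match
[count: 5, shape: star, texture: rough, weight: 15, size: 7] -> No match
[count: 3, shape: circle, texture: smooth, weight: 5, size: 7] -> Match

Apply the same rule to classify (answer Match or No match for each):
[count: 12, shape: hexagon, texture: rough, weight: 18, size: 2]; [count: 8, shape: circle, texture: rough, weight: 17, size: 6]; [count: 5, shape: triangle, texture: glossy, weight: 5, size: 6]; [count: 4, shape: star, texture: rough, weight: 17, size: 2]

The classifier is using: texture is smooth OR texture is glossy.
[count: 12, shape: hexagon, texture: rough, weight: 18, size: 2] → texture is rough → No match. [count: 8, shape: circle, texture: rough, weight: 17, size: 6] → texture is rough → No match. [count: 5, shape: triangle, texture: glossy, weight: 5, size: 6] → texture is glossy → Match. [count: 4, shape: star, texture: rough, weight: 17, size: 2] → texture is rough → No match.

No match, No match, Match, No match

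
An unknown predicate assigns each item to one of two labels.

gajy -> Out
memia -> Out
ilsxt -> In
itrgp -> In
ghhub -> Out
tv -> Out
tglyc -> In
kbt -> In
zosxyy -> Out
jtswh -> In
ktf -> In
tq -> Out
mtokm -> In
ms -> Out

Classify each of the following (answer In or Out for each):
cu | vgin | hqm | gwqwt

Every 'In' example satisfies: odd length AND contains 't'. None of the 'Out' examples do.
cu — length 2, no 't', hence Out.
vgin — length 4, no 't', hence Out.
hqm — length 3, no 't', hence Out.
gwqwt — length 5, has 't', hence In.

Out, Out, Out, In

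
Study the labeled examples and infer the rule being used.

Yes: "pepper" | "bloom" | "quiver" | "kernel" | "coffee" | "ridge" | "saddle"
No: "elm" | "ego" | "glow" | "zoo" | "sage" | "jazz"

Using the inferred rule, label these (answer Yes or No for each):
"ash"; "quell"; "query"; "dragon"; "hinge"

The classifier is using: length ≥ 5.
"ash": length 3, doesn't match → No. "quell": length 5, qualifies → Yes. "query": length 5, qualifies → Yes. "dragon": length 6, qualifies → Yes. "hinge": length 5, qualifies → Yes.

No, Yes, Yes, Yes, Yes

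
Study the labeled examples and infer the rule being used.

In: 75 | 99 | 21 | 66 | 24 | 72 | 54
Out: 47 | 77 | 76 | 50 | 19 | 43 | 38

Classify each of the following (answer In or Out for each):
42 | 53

In, Out

The rule appears to be: multiple of 3.
42 → 42 = 3·14 → In.
53 → 53 = 3·17 + 2 → Out.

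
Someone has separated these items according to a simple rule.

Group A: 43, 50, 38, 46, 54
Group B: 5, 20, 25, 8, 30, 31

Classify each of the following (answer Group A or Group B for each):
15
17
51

Group B, Group B, Group A

The simplest hypothesis consistent with all the labels is: at least 38.
15 — 15 < 38, hence Group B. 17 — 17 < 38, hence Group B. 51 — 51 ≥ 38, hence Group A.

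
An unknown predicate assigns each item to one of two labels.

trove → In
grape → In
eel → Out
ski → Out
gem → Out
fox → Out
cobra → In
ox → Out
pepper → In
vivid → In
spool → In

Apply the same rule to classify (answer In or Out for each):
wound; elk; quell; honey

In, Out, In, In

The rule appears to be: length ≥ 5.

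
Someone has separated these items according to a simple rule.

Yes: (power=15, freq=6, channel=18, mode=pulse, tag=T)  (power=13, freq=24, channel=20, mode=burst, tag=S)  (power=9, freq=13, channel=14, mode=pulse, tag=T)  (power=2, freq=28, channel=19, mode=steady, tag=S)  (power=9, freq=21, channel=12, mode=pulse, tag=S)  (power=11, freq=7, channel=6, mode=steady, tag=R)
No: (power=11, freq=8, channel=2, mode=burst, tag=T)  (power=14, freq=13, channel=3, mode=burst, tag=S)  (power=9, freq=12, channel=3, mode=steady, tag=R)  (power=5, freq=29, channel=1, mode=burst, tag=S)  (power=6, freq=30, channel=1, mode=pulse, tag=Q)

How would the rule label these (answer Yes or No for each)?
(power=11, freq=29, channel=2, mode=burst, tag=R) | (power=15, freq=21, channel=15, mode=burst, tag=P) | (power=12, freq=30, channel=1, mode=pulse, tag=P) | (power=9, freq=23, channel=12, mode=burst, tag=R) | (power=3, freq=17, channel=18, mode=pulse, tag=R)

A rule that fits every label: channel ≥ 6 — true of each 'Yes' example, false of each 'No' one.
(power=11, freq=29, channel=2, mode=burst, tag=R) → channel = 2 → No.
(power=15, freq=21, channel=15, mode=burst, tag=P) → channel = 15 → Yes.
(power=12, freq=30, channel=1, mode=pulse, tag=P) → channel = 1 → No.
(power=9, freq=23, channel=12, mode=burst, tag=R) → channel = 12 → Yes.
(power=3, freq=17, channel=18, mode=pulse, tag=R) → channel = 18 → Yes.

No, Yes, No, Yes, Yes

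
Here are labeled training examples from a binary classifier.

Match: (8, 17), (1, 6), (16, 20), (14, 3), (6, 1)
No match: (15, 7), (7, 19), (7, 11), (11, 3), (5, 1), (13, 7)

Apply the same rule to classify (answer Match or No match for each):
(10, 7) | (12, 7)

Match, Match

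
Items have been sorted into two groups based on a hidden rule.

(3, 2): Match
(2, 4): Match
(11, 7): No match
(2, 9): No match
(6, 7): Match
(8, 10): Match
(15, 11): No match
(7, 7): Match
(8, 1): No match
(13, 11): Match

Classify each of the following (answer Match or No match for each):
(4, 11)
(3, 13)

Rule: |first − second| ≤ 2. This holds for each 'Match' example and fails for each 'No match' one.
(4, 11) — |4−11| = 7, hence No match.
(3, 13) — |3−13| = 10, hence No match.

No match, No match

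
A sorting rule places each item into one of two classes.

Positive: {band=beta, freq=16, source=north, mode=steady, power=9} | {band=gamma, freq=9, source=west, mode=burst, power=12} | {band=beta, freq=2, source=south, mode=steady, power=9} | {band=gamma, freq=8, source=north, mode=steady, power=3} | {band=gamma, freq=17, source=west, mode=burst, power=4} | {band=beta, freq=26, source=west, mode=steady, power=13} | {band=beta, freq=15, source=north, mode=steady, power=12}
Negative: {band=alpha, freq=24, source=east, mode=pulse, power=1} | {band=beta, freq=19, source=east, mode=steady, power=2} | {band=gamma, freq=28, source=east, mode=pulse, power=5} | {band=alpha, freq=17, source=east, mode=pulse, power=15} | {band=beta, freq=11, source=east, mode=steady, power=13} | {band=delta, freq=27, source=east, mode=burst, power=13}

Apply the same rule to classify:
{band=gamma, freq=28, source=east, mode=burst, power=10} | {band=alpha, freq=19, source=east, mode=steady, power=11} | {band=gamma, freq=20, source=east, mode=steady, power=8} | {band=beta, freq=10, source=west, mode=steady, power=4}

All 'Positive' examples share one property — source is not east — and every 'Negative' example lacks it.
{band=gamma, freq=28, source=east, mode=burst, power=10}: source is east, doesn't qualify → Negative.
{band=alpha, freq=19, source=east, mode=steady, power=11}: source is east, doesn't qualify → Negative.
{band=gamma, freq=20, source=east, mode=steady, power=8}: source is east, doesn't qualify → Negative.
{band=beta, freq=10, source=west, mode=steady, power=4}: source is west, meets the rule → Positive.

Negative, Negative, Negative, Positive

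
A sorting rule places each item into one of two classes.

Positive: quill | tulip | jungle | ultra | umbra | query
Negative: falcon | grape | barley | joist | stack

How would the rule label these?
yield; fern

The rule appears to be: contains 'u'.

Negative, Negative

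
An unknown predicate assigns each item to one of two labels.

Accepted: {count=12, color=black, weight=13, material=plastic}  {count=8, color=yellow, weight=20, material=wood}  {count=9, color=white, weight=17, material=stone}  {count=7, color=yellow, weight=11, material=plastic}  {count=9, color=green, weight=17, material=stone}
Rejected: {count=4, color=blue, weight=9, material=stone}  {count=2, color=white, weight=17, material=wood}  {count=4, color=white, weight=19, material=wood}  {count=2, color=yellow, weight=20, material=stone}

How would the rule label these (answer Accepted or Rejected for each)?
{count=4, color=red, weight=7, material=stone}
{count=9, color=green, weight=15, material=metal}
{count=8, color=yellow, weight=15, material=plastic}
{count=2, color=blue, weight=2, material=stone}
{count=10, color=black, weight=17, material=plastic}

The classifier is using: count ≥ 7.
{count=4, color=red, weight=7, material=stone} — count = 4, hence Rejected. {count=9, color=green, weight=15, material=metal} — count = 9, hence Accepted. {count=8, color=yellow, weight=15, material=plastic} — count = 8, hence Accepted. {count=2, color=blue, weight=2, material=stone} — count = 2, hence Rejected. {count=10, color=black, weight=17, material=plastic} — count = 10, hence Accepted.

Rejected, Accepted, Accepted, Rejected, Accepted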